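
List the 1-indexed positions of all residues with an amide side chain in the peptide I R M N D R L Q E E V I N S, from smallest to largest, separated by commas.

4, 8, 13

Asparagine (N) and glutamine (Q) have uncharged amide side chains.
Matching residues: N4, Q8, N13.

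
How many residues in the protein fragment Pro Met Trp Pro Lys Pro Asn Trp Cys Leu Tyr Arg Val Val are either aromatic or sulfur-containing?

5

Aromatic: F, W, Y. Sulfur-containing: C, M.
Aromatic residues here: Trp3, Trp8, Tyr11 (3).
Sulfur-containing residues here: Met2, Cys9 (2).
The two groups share no amino acid, so total = 3 + 2 = 5.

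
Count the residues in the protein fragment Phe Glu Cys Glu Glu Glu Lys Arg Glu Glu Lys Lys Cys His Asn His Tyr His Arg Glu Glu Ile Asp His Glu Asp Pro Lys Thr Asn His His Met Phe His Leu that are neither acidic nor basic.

Acidic: D, E. Basic: K, R, H. All other residues are neither.
Matching residues: Phe1, Cys3, Cys13, Asn15, Tyr17, Ile22, Pro27, Thr29, Asn30, Met33, Phe34, Leu36.

12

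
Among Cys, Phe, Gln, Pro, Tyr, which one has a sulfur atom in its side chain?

Cys

The sulfur-bearing residues are cysteine (–SH) and methionine (–S–CH₃).
Of the listed options, only Cys belongs to this group.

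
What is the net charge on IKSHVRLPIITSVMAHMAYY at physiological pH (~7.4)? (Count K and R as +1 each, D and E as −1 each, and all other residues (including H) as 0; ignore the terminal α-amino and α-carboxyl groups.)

Positive (K, R): K2, R6 → +2.
Negative (D, E): none → −0.
Net charge = (+2) + (−0) = +2.

+2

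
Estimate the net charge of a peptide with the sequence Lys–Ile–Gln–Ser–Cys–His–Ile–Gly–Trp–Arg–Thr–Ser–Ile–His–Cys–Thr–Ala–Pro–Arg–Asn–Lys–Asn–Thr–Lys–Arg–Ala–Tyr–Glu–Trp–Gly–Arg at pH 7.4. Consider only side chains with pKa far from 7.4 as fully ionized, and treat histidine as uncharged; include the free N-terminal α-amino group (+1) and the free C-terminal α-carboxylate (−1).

+6

Near pH 7.4, K and R contribute +1 each, D and E contribute −1 each, and every other side chain (His included, as stated) is uncharged.
Positive (K, R): Lys1, Arg10, Arg19, Lys21, Lys24, Arg25, Arg31 → +7.
Negative (D, E): Glu28 → −1.
The N-terminus (+1) and C-terminus (−1) cancel.
Net charge = (+7) + (−1) = +6.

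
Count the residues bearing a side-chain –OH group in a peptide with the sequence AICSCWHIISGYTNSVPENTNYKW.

7

S, T, and Y are the three residues with a side-chain hydroxyl.
Matching residues: S4, S10, Y12, T13, S15, T20, Y22.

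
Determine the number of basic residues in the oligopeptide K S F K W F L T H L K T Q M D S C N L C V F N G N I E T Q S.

4

The basic amino acids are Lys (K), Arg (R), and His (H).
Matching residues: K1, K4, H9, K11.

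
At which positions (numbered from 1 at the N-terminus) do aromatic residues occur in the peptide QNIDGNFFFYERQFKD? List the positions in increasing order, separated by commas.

Phenylalanine (F), tryptophan (W), and tyrosine (Y) have aromatic ring side chains.
Matching residues: F7, F8, F9, Y10, F14.

7, 8, 9, 10, 14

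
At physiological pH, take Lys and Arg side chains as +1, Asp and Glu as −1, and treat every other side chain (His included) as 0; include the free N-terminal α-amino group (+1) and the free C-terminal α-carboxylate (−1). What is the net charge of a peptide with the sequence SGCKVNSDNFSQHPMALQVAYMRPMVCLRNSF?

+2

Positive (K, R): K4, R23, R29 → +3.
Negative (D, E): D8 → −1.
The N-terminus (+1) and C-terminus (−1) cancel.
Net charge = (+3) + (−1) = +2.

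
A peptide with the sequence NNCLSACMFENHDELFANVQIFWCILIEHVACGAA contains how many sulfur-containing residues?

Only Cys (C) and Met (M) have a sulfur atom in the side chain.
Matching residues: C3, C7, M8, C24, C32.

5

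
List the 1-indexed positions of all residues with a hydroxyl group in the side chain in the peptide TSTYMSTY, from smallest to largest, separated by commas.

S, T, and Y are the three residues with a side-chain hydroxyl.
Matching residues: T1, S2, T3, Y4, S6, T7, Y8.

1, 2, 3, 4, 6, 7, 8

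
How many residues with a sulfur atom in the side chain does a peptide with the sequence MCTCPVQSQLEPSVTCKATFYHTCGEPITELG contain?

5

Cysteine (C, thiol) and methionine (M, thioether) are the two sulfur-containing amino acids.
Matching residues: M1, C2, C4, C16, C24.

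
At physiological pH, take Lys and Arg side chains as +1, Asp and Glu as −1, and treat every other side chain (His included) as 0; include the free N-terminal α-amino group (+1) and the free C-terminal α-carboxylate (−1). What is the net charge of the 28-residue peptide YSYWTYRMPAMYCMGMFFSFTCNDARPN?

+1

Positive (K, R): R7, R26 → +2.
Negative (D, E): D24 → −1.
The N-terminus (+1) and C-terminus (−1) cancel.
Net charge = (+2) + (−1) = +1.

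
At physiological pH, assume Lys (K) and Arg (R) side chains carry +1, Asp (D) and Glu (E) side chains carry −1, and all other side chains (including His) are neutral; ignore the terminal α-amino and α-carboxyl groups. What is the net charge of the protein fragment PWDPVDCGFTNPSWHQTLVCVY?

Positive (K, R): none → +0.
Negative (D, E): D3, D6 → −2.
Net charge = (+0) + (−2) = −2.

-2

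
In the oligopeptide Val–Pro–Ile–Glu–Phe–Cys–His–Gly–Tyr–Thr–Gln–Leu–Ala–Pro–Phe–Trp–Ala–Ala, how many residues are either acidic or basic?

Acidic: D, E. Basic: H, K, R.
Acidic residues here: Glu4 (1).
Basic residues here: His7 (1).
The two groups share no amino acid, so total = 1 + 1 = 2.

2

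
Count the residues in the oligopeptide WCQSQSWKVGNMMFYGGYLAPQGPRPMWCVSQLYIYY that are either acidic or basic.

2

Acidic: D, E. Basic: H, K, R.
Acidic residues here: none (0).
Basic residues here: K8, R25 (2).
The two groups share no amino acid, so total = 0 + 2 = 2.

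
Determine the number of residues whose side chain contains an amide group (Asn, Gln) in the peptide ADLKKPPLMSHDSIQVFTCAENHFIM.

2

Matching residues: Q15, N22.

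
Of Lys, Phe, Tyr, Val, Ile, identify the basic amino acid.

Lysine (K), arginine (R), and histidine (H) have basic, nitrogen-containing side chains.
Of the listed options, only Lys belongs to this group.

Lys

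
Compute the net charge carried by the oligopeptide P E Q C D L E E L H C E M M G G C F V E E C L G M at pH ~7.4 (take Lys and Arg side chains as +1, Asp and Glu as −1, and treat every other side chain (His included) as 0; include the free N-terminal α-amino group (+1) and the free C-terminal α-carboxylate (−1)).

Positive (K, R): none → +0.
Negative (D, E): E2, D5, E7, E8, E12, E20, E21 → −7.
The N-terminus (+1) and C-terminus (−1) cancel.
Net charge = (+0) + (−7) = −7.

-7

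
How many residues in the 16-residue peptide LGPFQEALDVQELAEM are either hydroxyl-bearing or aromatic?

Hydroxyl-bearing: S, T, Y. Aromatic: F, W, Y.
Hydroxyl-bearing residues here: none (0).
Aromatic residues here: F4 (1).
(Y belongs to both groups, but none appear in this sequence.) Total = 0 + 1 = 1.

1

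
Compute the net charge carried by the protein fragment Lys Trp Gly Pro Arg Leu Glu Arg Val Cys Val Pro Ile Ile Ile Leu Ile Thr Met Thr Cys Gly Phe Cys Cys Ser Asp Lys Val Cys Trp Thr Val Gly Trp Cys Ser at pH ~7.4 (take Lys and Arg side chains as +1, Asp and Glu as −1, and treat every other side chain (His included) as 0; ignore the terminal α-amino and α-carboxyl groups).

+2

Positive (K, R): Lys1, Arg5, Arg8, Lys28 → +4.
Negative (D, E): Glu7, Asp27 → −2.
Net charge = (+4) + (−2) = +2.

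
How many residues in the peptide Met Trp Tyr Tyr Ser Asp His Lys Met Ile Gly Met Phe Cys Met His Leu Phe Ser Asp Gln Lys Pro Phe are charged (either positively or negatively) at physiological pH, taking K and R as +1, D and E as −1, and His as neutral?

4

Charged side chains at pH ~7.4: K, R (positive); D, E (negative).
Matching residues: Asp6, Lys8, Asp20, Lys22.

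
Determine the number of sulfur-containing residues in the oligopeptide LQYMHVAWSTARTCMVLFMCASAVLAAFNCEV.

6

The sulfur-bearing residues are cysteine (–SH) and methionine (–S–CH₃).
Matching residues: M4, C14, M15, M19, C20, C30.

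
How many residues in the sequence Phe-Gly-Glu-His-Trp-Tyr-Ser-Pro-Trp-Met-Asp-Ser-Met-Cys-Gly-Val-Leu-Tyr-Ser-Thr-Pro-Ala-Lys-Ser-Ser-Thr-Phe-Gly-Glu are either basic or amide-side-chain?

Basic: H, K, R. Amide-side-chain: N, Q.
Basic residues here: His4, Lys23 (2).
Amide-side-chain residues here: none (0).
The two groups share no amino acid, so total = 2 + 0 = 2.

2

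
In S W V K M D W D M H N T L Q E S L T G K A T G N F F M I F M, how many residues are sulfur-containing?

4

The sulfur-bearing residues are cysteine (–SH) and methionine (–S–CH₃).
Matching residues: M5, M9, M27, M30.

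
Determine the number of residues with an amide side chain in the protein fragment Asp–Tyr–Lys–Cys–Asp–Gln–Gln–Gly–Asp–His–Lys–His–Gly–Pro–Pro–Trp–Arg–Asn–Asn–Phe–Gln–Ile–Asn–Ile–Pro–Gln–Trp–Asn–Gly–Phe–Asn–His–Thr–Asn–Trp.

10

The amide-side-chain residues are Asn (N) and Gln (Q).
Matching residues: Gln6, Gln7, Asn18, Asn19, Gln21, Asn23, Gln26, Asn28, Asn31, Asn34.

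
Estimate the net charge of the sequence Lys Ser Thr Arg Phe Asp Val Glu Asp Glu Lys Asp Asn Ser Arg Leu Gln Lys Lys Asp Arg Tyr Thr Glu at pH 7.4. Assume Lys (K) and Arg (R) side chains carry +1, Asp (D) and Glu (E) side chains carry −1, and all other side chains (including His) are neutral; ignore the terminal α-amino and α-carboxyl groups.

0

Positive (K, R): Lys1, Arg4, Lys11, Arg15, Lys18, Lys19, Arg21 → +7.
Negative (D, E): Asp6, Glu8, Asp9, Glu10, Asp12, Asp20, Glu24 → −7.
Net charge = (+7) + (−7) = 0.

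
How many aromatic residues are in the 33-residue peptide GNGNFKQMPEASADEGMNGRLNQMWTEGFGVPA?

Phenylalanine (F), tryptophan (W), and tyrosine (Y) have aromatic ring side chains.
Matching residues: F5, W25, F29.

3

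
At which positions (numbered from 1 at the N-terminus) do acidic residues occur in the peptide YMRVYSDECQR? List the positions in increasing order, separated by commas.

7, 8

Aspartate (D) and glutamate (E) have carboxylic-acid side chains and are the acidic amino acids.
Matching residues: D7, E8.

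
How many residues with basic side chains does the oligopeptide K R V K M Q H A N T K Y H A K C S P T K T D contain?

8

The basic amino acids are Lys (K), Arg (R), and His (H).
Matching residues: K1, R2, K4, H7, K11, H13, K15, K20.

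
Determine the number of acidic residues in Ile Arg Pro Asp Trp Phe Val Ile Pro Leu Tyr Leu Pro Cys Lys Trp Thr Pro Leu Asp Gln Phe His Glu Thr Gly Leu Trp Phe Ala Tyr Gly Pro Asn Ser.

3

Aspartate (D) and glutamate (E) have carboxylic-acid side chains and are the acidic amino acids.
Matching residues: Asp4, Asp20, Glu24.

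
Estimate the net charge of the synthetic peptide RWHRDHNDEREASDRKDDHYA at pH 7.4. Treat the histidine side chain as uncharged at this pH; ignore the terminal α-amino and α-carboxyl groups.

-2

The side chains ionized at physiological pH are Lys/Arg (+1) and Asp/Glu (−1); with His treated as neutral, nothing else contributes.
Positive (K, R): R1, R4, R10, R15, K16 → +5.
Negative (D, E): D5, D8, E9, E11, D14, D17, D18 → −7.
Net charge = (+5) + (−7) = −2.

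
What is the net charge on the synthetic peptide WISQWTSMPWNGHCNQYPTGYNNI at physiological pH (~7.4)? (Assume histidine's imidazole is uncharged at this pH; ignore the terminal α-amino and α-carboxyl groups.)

0

The side chains ionized at physiological pH are Lys/Arg (+1) and Asp/Glu (−1); with His treated as neutral, nothing else contributes.
Positive (K, R): none → +0.
Negative (D, E): none → −0.
Net charge = (+0) + (−0) = 0.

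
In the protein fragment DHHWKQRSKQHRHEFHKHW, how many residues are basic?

11

Lysine (K), arginine (R), and histidine (H) have basic, nitrogen-containing side chains.
Matching residues: H2, H3, K5, R7, K9, H11, R12, H13, H16, K17, H18.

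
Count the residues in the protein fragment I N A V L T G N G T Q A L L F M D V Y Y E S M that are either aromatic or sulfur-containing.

Aromatic: F, W, Y. Sulfur-containing: C, M.
Aromatic residues here: F15, Y19, Y20 (3).
Sulfur-containing residues here: M16, M23 (2).
The two groups share no amino acid, so total = 3 + 2 = 5.

5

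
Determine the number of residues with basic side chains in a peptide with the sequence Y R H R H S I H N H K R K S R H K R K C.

14

K, R, and H are the three residues with basic side chains (ε-amine, guanidinium, and imidazole respectively).
Matching residues: R2, H3, R4, H5, H8, H10, K11, R12, K13, R15, H16, K17, R18, K19.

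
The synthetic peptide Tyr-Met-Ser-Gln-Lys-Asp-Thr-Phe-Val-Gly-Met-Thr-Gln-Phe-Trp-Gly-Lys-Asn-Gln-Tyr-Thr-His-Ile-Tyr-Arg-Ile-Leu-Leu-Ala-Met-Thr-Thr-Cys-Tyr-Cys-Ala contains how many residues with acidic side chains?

Aspartate (D) and glutamate (E) have carboxylic-acid side chains and are the acidic amino acids.
Matching residues: Asp6.

1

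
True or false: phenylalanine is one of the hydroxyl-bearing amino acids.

S, T, and Y are the three residues with a side-chain hydroxyl.
Phenylalanine is not in this group.

False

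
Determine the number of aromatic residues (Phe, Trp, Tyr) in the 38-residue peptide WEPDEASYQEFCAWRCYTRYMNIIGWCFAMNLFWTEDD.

Matching residues: W1, Y8, F11, W14, Y17, Y20, W26, F28, F33, W34.

10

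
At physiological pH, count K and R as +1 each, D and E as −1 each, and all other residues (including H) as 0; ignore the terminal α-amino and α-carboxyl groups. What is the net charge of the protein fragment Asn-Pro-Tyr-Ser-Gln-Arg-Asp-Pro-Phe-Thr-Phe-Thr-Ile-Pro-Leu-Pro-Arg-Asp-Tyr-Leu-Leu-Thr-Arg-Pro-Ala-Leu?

+1

Positive (K, R): Arg6, Arg17, Arg23 → +3.
Negative (D, E): Asp7, Asp18 → −2.
Net charge = (+3) + (−2) = +1.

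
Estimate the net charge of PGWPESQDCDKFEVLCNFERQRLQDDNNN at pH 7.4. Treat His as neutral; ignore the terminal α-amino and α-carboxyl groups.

At pH ~7.4 the Lys and Arg side chains are protonated (+1), the Asp and Glu side chains are deprotonated (−1), and with His taken as neutral all other side chains carry no charge.
Positive (K, R): K11, R20, R22 → +3.
Negative (D, E): E5, D8, D10, E13, E19, D25, D26 → −7.
Net charge = (+3) + (−7) = −4.

-4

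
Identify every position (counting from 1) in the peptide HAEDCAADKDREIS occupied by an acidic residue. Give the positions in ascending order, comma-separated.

The acidic residues are Asp (D) and Glu (E), whose side chains end in a carboxylate group.
Matching residues: E3, D4, D8, D10, E12.

3, 4, 8, 10, 12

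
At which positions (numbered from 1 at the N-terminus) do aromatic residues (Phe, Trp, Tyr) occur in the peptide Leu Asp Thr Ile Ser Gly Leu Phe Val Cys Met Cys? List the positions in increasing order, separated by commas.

Matching residues: Phe8.

8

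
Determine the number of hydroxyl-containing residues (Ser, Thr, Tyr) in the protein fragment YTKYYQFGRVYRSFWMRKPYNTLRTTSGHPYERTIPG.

13

Matching residues: Y1, T2, Y4, Y5, Y11, S13, Y20, T22, T25, T26, S27, Y31, T34.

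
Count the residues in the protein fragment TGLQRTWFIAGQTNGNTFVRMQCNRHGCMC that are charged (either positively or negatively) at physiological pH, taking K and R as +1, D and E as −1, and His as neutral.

3

Charged side chains at pH ~7.4: K, R (positive); D, E (negative).
Matching residues: R5, R20, R25.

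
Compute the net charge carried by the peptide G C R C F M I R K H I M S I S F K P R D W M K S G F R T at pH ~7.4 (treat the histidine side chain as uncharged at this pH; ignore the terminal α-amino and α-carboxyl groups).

The side chains ionized at physiological pH are Lys/Arg (+1) and Asp/Glu (−1); with His treated as neutral, nothing else contributes.
Positive (K, R): R3, R8, K9, K17, R19, K23, R27 → +7.
Negative (D, E): D20 → −1.
Net charge = (+7) + (−1) = +6.

+6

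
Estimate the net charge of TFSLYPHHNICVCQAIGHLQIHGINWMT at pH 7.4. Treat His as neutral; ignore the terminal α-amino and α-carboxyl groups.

At pH ~7.4 the Lys and Arg side chains are protonated (+1), the Asp and Glu side chains are deprotonated (−1), and with His taken as neutral all other side chains carry no charge.
Positive (K, R): none → +0.
Negative (D, E): none → −0.
Net charge = (+0) + (−0) = 0.

0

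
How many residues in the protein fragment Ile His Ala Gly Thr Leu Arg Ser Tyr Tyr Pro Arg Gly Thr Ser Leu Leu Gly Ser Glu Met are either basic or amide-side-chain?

Basic: H, K, R. Amide-side-chain: N, Q.
Basic residues here: His2, Arg7, Arg12 (3).
Amide-side-chain residues here: none (0).
The two groups share no amino acid, so total = 3 + 0 = 3.

3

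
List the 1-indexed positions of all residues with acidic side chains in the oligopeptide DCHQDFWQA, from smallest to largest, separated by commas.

1, 5

Aspartate (D) and glutamate (E) have carboxylic-acid side chains and are the acidic amino acids.
Matching residues: D1, D5.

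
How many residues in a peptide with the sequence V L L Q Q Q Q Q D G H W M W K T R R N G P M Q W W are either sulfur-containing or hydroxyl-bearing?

3

Sulfur-containing: C, M. Hydroxyl-bearing: S, T, Y.
Sulfur-containing residues here: M13, M22 (2).
Hydroxyl-bearing residues here: T16 (1).
The two groups share no amino acid, so total = 2 + 1 = 3.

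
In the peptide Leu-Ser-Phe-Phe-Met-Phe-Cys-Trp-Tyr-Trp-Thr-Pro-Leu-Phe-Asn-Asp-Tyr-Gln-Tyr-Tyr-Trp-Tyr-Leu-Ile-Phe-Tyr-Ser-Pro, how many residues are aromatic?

14

F, W, and Y each carry an aromatic ring on the side chain.
Matching residues: Phe3, Phe4, Phe6, Trp8, Tyr9, Trp10, Phe14, Tyr17, Tyr19, Tyr20, Trp21, Tyr22, Phe25, Tyr26.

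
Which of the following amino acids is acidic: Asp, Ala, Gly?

Asp

Only D (aspartate) and E (glutamate) carry a side-chain carboxylic acid.
Of the listed options, only Asp belongs to this group.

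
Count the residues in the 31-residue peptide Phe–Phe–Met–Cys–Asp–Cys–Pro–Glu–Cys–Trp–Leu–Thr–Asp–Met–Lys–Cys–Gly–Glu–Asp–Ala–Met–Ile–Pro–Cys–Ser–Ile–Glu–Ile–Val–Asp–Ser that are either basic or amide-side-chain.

Basic: H, K, R. Amide-side-chain: N, Q.
Basic residues here: Lys15 (1).
Amide-side-chain residues here: none (0).
The two groups share no amino acid, so total = 1 + 0 = 1.

1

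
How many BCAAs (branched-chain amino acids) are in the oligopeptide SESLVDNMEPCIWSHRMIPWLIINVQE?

8

The BCAAs are Val, Leu, and Ile — aliphatic side chains with a branch point.
Matching residues: L4, V5, I12, I18, L21, I22, I23, V25.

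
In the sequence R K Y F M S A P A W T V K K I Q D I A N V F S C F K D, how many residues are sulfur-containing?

2

The sulfur-bearing residues are cysteine (–SH) and methionine (–S–CH₃).
Matching residues: M5, C24.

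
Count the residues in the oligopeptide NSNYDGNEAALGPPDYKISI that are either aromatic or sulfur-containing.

2

Aromatic: F, W, Y. Sulfur-containing: C, M.
Aromatic residues here: Y4, Y16 (2).
Sulfur-containing residues here: none (0).
The two groups share no amino acid, so total = 2 + 0 = 2.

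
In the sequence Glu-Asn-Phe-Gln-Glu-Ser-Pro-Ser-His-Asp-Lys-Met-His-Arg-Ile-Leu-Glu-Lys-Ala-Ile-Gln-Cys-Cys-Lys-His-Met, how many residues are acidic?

Aspartate (D) and glutamate (E) have carboxylic-acid side chains and are the acidic amino acids.
Matching residues: Glu1, Glu5, Asp10, Glu17.

4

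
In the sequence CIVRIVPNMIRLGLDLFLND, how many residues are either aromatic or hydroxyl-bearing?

1

Aromatic: F, W, Y. Hydroxyl-bearing: S, T, Y.
Aromatic residues here: F17 (1).
Hydroxyl-bearing residues here: none (0).
(Y belongs to both groups, but none appear in this sequence.) Total = 1 + 0 = 1.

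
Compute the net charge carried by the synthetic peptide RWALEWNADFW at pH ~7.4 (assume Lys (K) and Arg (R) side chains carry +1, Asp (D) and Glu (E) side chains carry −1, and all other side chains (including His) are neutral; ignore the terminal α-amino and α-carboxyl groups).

-1

Positive (K, R): R1 → +1.
Negative (D, E): E5, D9 → −2.
Net charge = (+1) + (−2) = −1.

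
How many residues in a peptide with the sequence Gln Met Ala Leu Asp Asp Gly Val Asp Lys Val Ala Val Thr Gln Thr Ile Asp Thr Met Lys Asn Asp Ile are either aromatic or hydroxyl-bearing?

3

Aromatic: F, W, Y. Hydroxyl-bearing: S, T, Y.
Aromatic residues here: none (0).
Hydroxyl-bearing residues here: Thr14, Thr16, Thr19 (3).
(Y belongs to both groups, but none appear in this sequence.) Total = 0 + 3 = 3.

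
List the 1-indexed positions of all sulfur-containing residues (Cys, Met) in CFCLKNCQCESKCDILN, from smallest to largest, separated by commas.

Matching residues: C1, C3, C7, C9, C13.

1, 3, 7, 9, 13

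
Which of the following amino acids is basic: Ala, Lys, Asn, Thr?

Lys

K, R, and H are the three residues with basic side chains (ε-amine, guanidinium, and imidazole respectively).
Of the listed options, only Lys belongs to this group.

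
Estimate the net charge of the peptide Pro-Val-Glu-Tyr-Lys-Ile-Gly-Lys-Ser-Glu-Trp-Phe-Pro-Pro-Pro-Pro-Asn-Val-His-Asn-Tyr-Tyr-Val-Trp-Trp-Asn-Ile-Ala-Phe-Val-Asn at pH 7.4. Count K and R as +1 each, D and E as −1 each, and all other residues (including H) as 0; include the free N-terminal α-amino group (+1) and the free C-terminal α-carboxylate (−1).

Positive (K, R): Lys5, Lys8 → +2.
Negative (D, E): Glu3, Glu10 → −2.
The N-terminus (+1) and C-terminus (−1) cancel.
Net charge = (+2) + (−2) = 0.

0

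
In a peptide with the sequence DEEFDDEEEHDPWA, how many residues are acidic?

Only D (aspartate) and E (glutamate) carry a side-chain carboxylic acid.
Matching residues: D1, E2, E3, D5, D6, E7, E8, E9, D11.

9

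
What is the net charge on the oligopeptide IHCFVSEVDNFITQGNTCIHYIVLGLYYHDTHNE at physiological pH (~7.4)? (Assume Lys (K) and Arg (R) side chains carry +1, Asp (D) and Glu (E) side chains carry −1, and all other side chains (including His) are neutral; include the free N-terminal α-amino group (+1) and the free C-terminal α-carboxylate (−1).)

Positive (K, R): none → +0.
Negative (D, E): E7, D9, D30, E34 → −4.
The N-terminus (+1) and C-terminus (−1) cancel.
Net charge = (+0) + (−4) = −4.

-4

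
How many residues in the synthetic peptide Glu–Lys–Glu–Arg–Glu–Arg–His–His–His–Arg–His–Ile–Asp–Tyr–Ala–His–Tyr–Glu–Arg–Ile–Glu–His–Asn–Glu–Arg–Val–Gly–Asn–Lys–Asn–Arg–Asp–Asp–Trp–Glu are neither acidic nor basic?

Acidic: D, E. Basic: K, R, H. All other residues are neither.
Matching residues: Ile12, Tyr14, Ala15, Tyr17, Ile20, Asn23, Val26, Gly27, Asn28, Asn30, Trp34.

11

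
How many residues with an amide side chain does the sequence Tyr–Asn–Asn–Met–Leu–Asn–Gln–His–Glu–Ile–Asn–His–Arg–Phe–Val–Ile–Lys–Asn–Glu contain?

The amide-side-chain residues are Asn (N) and Gln (Q).
Matching residues: Asn2, Asn3, Asn6, Gln7, Asn11, Asn18.

6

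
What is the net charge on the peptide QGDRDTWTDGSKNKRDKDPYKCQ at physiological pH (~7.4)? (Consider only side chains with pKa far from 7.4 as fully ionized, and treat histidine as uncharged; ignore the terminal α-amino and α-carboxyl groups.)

+1

Near pH 7.4, K and R contribute +1 each, D and E contribute −1 each, and every other side chain (His included, as stated) is uncharged.
Positive (K, R): R4, K12, K14, R15, K17, K21 → +6.
Negative (D, E): D3, D5, D9, D16, D18 → −5.
Net charge = (+6) + (−5) = +1.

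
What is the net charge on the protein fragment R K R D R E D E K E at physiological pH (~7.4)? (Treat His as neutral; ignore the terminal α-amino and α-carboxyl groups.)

The side chains ionized at physiological pH are Lys/Arg (+1) and Asp/Glu (−1); with His treated as neutral, nothing else contributes.
Positive (K, R): R1, K2, R3, R5, K9 → +5.
Negative (D, E): D4, E6, D7, E8, E10 → −5.
Net charge = (+5) + (−5) = 0.

0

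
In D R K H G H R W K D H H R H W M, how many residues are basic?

10

K, R, and H are the three residues with basic side chains (ε-amine, guanidinium, and imidazole respectively).
Matching residues: R2, K3, H4, H6, R7, K9, H11, H12, R13, H14.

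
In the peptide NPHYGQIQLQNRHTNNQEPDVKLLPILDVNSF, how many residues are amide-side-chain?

9

Asparagine (N) and glutamine (Q) have uncharged amide side chains.
Matching residues: N1, Q6, Q8, Q10, N11, N15, N16, Q17, N30.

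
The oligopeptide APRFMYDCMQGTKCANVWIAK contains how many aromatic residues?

3

The aromatic amino acids are Phe (F, benzyl), Trp (W, indole), and Tyr (Y, phenol).
Matching residues: F4, Y6, W18.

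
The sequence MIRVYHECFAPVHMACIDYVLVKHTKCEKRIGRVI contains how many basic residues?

9

K, R, and H are the three residues with basic side chains (ε-amine, guanidinium, and imidazole respectively).
Matching residues: R3, H6, H13, K23, H24, K26, K29, R30, R33.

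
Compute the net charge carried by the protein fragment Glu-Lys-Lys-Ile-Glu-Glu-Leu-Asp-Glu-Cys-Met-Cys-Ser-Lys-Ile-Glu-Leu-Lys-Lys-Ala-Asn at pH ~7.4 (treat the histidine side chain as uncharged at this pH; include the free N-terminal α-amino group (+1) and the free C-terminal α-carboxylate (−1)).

The side chains ionized at physiological pH are Lys/Arg (+1) and Asp/Glu (−1); with His treated as neutral, nothing else contributes.
Positive (K, R): Lys2, Lys3, Lys14, Lys18, Lys19 → +5.
Negative (D, E): Glu1, Glu5, Glu6, Asp8, Glu9, Glu16 → −6.
The N-terminus (+1) and C-terminus (−1) cancel.
Net charge = (+5) + (−6) = −1.

-1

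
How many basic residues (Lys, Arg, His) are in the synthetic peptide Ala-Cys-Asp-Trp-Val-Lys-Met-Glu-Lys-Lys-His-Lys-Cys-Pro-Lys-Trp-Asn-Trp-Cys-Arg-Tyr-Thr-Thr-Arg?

Matching residues: Lys6, Lys9, Lys10, His11, Lys12, Lys15, Arg20, Arg24.

8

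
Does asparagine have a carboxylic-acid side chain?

No

Aspartate (D) and glutamate (E) have carboxylic-acid side chains and are the acidic amino acids.
Asparagine is not in this group.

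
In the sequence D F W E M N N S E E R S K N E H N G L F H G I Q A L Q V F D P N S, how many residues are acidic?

Only D (aspartate) and E (glutamate) carry a side-chain carboxylic acid.
Matching residues: D1, E4, E9, E10, E15, D30.

6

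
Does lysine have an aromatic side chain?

F, W, and Y each carry an aromatic ring on the side chain.
Lysine is not in this group.

No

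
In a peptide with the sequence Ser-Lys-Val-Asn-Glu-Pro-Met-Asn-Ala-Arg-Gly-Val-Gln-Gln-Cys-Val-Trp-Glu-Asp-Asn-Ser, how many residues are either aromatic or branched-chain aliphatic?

Aromatic: F, W, Y. Branched-chain aliphatic: I, L, V.
Aromatic residues here: Trp17 (1).
Branched-chain aliphatic residues here: Val3, Val12, Val16 (3).
The two groups share no amino acid, so total = 1 + 3 = 4.

4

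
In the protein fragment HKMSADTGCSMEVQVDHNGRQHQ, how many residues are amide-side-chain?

Only N (asparagine) and Q (glutamine) carry a side-chain carboxamide.
Matching residues: Q14, N18, Q21, Q23.

4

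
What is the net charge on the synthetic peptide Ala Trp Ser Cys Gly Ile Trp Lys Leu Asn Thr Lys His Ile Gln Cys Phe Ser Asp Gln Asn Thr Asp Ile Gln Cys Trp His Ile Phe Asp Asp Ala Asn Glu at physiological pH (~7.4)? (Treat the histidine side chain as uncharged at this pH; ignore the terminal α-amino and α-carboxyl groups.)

-3

Near pH 7.4, K and R contribute +1 each, D and E contribute −1 each, and every other side chain (His included, as stated) is uncharged.
Positive (K, R): Lys8, Lys12 → +2.
Negative (D, E): Asp19, Asp23, Asp31, Asp32, Glu35 → −5.
Net charge = (+2) + (−5) = −3.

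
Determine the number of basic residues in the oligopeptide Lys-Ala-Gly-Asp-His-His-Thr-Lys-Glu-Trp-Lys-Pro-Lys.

The basic amino acids are Lys (K), Arg (R), and His (H).
Matching residues: Lys1, His5, His6, Lys8, Lys11, Lys13.

6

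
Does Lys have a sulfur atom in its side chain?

The sulfur-bearing residues are cysteine (–SH) and methionine (–S–CH₃).
Lysine is not in this group.

No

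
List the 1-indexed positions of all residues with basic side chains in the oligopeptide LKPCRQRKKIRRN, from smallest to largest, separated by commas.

2, 5, 7, 8, 9, 11, 12

The basic amino acids are Lys (K), Arg (R), and His (H).
Matching residues: K2, R5, R7, K8, K9, R11, R12.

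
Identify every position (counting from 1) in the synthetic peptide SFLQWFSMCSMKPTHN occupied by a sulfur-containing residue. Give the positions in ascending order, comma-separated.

The sulfur-bearing residues are cysteine (–SH) and methionine (–S–CH₃).
Matching residues: M8, C9, M11.

8, 9, 11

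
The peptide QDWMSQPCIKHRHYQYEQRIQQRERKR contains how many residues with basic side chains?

9

The basic amino acids are Lys (K), Arg (R), and His (H).
Matching residues: K10, H11, R12, H13, R19, R23, R25, K26, R27.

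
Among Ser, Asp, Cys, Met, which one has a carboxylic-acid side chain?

Only D (aspartate) and E (glutamate) carry a side-chain carboxylic acid.
Of the listed options, only Asp belongs to this group.

Asp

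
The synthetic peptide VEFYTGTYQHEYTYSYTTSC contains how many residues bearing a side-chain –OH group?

S, T, and Y are the three residues with a side-chain hydroxyl.
Matching residues: Y4, T5, T7, Y8, Y12, T13, Y14, S15, Y16, T17, T18, S19.

12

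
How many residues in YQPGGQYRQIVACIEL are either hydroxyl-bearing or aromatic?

2

Hydroxyl-bearing: S, T, Y. Aromatic: F, W, Y.
Hydroxyl-bearing residues here: Y1, Y7 (2).
Aromatic residues here: Y1, Y7 (2).
Y is in both groups, so the 2 Y residues must not be double-counted.
Total = 2 + 2 − 2 = 2.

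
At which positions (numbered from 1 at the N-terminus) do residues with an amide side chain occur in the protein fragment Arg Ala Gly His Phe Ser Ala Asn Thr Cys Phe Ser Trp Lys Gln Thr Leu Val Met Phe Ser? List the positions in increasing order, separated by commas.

Only N (asparagine) and Q (glutamine) carry a side-chain carboxamide.
Matching residues: Asn8, Gln15.

8, 15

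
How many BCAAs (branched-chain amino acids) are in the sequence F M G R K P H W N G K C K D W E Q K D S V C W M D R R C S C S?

1

The BCAAs are Val, Leu, and Ile — aliphatic side chains with a branch point.
Matching residues: V21.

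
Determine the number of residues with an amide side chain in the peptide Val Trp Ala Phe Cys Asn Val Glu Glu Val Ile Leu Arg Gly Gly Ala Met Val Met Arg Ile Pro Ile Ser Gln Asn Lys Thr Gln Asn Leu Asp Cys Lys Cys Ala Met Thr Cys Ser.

Only N (asparagine) and Q (glutamine) carry a side-chain carboxamide.
Matching residues: Asn6, Gln25, Asn26, Gln29, Asn30.

5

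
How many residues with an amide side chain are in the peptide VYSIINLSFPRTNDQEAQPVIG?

Asparagine (N) and glutamine (Q) have uncharged amide side chains.
Matching residues: N6, N13, Q15, Q18.

4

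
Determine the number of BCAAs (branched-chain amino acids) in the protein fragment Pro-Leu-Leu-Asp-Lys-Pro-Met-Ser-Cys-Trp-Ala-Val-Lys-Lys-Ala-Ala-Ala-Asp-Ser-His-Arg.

3

The BCAAs are Val, Leu, and Ile — aliphatic side chains with a branch point.
Matching residues: Leu2, Leu3, Val12.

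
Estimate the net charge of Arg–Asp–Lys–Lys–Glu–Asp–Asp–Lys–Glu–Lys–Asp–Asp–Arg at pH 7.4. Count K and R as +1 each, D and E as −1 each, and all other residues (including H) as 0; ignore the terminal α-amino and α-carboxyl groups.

-1

Positive (K, R): Arg1, Lys3, Lys4, Lys8, Lys10, Arg13 → +6.
Negative (D, E): Asp2, Glu5, Asp6, Asp7, Glu9, Asp11, Asp12 → −7.
Net charge = (+6) + (−7) = −1.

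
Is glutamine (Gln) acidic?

No

Aspartate (D) and glutamate (E) have carboxylic-acid side chains and are the acidic amino acids.
Glutamine is not in this group.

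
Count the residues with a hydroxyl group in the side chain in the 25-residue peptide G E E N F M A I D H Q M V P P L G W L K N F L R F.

The –OH-bearing residues are Ser, Thr (aliphatic alcohols), and Tyr (phenol).
None of the 25 residues belong to this group.

0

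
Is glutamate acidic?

Only D (aspartate) and E (glutamate) carry a side-chain carboxylic acid.
Glutamate is in this group.

Yes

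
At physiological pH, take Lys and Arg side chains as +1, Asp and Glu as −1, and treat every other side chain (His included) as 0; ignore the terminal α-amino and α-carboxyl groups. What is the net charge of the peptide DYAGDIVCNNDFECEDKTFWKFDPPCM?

Positive (K, R): K17, K21 → +2.
Negative (D, E): D1, D5, D11, E13, E15, D16, D23 → −7.
Net charge = (+2) + (−7) = −5.

-5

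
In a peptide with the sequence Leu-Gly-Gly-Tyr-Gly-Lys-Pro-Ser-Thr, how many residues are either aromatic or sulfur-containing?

Aromatic: F, W, Y. Sulfur-containing: C, M.
Aromatic residues here: Tyr4 (1).
Sulfur-containing residues here: none (0).
The two groups share no amino acid, so total = 1 + 0 = 1.

1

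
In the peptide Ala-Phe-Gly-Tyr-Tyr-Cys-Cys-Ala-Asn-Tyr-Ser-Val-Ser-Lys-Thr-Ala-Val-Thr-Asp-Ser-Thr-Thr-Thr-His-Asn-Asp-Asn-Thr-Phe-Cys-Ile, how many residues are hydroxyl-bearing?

12

The –OH-bearing residues are Ser, Thr (aliphatic alcohols), and Tyr (phenol).
Matching residues: Tyr4, Tyr5, Tyr10, Ser11, Ser13, Thr15, Thr18, Ser20, Thr21, Thr22, Thr23, Thr28.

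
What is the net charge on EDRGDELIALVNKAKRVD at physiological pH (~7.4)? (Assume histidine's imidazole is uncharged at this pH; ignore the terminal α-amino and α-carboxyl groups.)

The side chains ionized at physiological pH are Lys/Arg (+1) and Asp/Glu (−1); with His treated as neutral, nothing else contributes.
Positive (K, R): R3, K13, K15, R16 → +4.
Negative (D, E): E1, D2, D5, E6, D18 → −5.
Net charge = (+4) + (−5) = −1.

-1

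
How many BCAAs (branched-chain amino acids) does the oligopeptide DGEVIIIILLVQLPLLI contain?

V, L, and I make up the branched-chain aliphatic group.
Matching residues: V4, I5, I6, I7, I8, L9, L10, V11, L13, L15, L16, I17.

12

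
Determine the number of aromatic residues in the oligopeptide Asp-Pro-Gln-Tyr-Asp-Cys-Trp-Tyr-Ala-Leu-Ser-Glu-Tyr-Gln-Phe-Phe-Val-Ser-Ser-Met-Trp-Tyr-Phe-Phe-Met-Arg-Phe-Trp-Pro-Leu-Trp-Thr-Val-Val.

Phenylalanine (F), tryptophan (W), and tyrosine (Y) have aromatic ring side chains.
Matching residues: Tyr4, Trp7, Tyr8, Tyr13, Phe15, Phe16, Trp21, Tyr22, Phe23, Phe24, Phe27, Trp28, Trp31.

13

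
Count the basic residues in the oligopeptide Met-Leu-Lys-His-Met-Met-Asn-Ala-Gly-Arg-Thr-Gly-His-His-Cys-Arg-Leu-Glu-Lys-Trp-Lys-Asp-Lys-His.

The basic amino acids are Lys (K), Arg (R), and His (H).
Matching residues: Lys3, His4, Arg10, His13, His14, Arg16, Lys19, Lys21, Lys23, His24.

10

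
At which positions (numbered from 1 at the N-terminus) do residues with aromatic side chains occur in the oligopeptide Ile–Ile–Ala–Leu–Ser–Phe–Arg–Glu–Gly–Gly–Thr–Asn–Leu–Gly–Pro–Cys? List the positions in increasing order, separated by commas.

Phenylalanine (F), tryptophan (W), and tyrosine (Y) have aromatic ring side chains.
Matching residues: Phe6.

6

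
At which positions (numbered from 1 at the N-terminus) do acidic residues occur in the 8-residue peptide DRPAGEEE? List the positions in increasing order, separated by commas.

1, 6, 7, 8

The acidic residues are Asp (D) and Glu (E), whose side chains end in a carboxylate group.
Matching residues: D1, E6, E7, E8.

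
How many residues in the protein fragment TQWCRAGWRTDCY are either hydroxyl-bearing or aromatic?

Hydroxyl-bearing: S, T, Y. Aromatic: F, W, Y.
Hydroxyl-bearing residues here: T1, T10, Y13 (3).
Aromatic residues here: W3, W8, Y13 (3).
Y is in both groups, so the 1 Y residue must not be double-counted.
Total = 3 + 3 − 1 = 5.

5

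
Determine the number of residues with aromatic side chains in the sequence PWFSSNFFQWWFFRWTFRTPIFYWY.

F, W, and Y each carry an aromatic ring on the side chain.
Matching residues: W2, F3, F7, F8, W10, W11, F12, F13, W15, F17, F22, Y23, W24, Y25.

14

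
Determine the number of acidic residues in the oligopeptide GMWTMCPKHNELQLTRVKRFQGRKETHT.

2

Aspartate (D) and glutamate (E) have carboxylic-acid side chains and are the acidic amino acids.
Matching residues: E11, E25.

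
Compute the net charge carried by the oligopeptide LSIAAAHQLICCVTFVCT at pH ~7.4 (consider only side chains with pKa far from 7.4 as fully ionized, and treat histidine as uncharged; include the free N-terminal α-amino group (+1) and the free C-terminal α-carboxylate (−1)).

0

Near pH 7.4, K and R contribute +1 each, D and E contribute −1 each, and every other side chain (His included, as stated) is uncharged.
Positive (K, R): none → +0.
Negative (D, E): none → −0.
The N-terminus (+1) and C-terminus (−1) cancel.
Net charge = (+0) + (−0) = 0.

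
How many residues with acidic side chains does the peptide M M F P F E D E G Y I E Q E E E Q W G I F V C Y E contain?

8

The acidic residues are Asp (D) and Glu (E), whose side chains end in a carboxylate group.
Matching residues: E6, D7, E8, E12, E14, E15, E16, E25.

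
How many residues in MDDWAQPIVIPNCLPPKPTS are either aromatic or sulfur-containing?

3

Aromatic: F, W, Y. Sulfur-containing: C, M.
Aromatic residues here: W4 (1).
Sulfur-containing residues here: M1, C13 (2).
The two groups share no amino acid, so total = 1 + 2 = 3.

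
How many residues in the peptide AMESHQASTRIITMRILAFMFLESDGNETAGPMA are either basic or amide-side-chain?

5

Basic: H, K, R. Amide-side-chain: N, Q.
Basic residues here: H5, R10, R15 (3).
Amide-side-chain residues here: Q6, N27 (2).
The two groups share no amino acid, so total = 3 + 2 = 5.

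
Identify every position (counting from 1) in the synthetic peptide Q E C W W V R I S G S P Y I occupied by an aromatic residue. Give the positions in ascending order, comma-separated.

F, W, and Y each carry an aromatic ring on the side chain.
Matching residues: W4, W5, Y13.

4, 5, 13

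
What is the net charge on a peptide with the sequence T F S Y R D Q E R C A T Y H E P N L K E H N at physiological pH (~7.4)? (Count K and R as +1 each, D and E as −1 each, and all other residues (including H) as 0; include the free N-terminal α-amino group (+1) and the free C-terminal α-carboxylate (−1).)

Positive (K, R): R5, R9, K19 → +3.
Negative (D, E): D6, E8, E15, E20 → −4.
The N-terminus (+1) and C-terminus (−1) cancel.
Net charge = (+3) + (−4) = −1.

-1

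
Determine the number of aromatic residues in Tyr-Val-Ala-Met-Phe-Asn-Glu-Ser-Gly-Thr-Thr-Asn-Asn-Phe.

3

F, W, and Y each carry an aromatic ring on the side chain.
Matching residues: Tyr1, Phe5, Phe14.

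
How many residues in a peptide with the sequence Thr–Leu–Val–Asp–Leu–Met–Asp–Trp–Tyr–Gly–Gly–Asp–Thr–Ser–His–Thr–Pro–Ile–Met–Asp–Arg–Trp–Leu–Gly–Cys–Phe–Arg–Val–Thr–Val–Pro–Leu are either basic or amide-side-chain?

3

Basic: H, K, R. Amide-side-chain: N, Q.
Basic residues here: His15, Arg21, Arg27 (3).
Amide-side-chain residues here: none (0).
The two groups share no amino acid, so total = 3 + 0 = 3.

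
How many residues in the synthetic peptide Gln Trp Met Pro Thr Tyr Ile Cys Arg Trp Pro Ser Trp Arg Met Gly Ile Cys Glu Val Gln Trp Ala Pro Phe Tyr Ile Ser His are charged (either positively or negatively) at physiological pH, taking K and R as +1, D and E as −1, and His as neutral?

3

Charged side chains at pH ~7.4: K, R (positive); D, E (negative).
Matching residues: Arg9, Arg14, Glu19.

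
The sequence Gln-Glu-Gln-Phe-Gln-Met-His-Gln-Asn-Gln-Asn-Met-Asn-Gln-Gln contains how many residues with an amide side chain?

The amide-side-chain residues are Asn (N) and Gln (Q).
Matching residues: Gln1, Gln3, Gln5, Gln8, Asn9, Gln10, Asn11, Asn13, Gln14, Gln15.

10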